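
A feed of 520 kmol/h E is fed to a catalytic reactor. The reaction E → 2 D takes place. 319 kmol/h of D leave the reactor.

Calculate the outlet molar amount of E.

360 kmol/h

For D: n = n₀ + 2ξ → 319 = 0 + 2ξ, giving ξ = 159.5 kmol/h.
Outlet amounts (n = n₀ + ν ξ):
  E: 520 − 1(159.5) = 360.5
  D: 0 + 2(159.5) = 319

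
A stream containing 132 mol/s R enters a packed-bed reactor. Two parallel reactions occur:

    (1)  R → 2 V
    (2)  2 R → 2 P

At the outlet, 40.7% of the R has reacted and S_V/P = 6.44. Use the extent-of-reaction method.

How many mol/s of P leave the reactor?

12.7 mol/s

Conversion of R: R consumed = 0.407 × 132 = 53.72 mol/s = 1ξ₁ + 2ξ₂.
Selectivity: 2ξ₁ / (2ξ₂) = 6.44 → ξ₁ = 6.44 ξ₂.
Substitute: (1·6.44 + 2) ξ₂ = 53.72 → ξ₂ = 6.365 mol/s, ξ₁ = 40.99 mol/s.
Outlet amounts (n = n₀ + Σ ν·ξ):
  R: 132 − 1(40.99) − 2(6.365) = 78.28
  V: 0 + 2(40.99) = 81.99
  P: 0 + 2(6.365) = 12.73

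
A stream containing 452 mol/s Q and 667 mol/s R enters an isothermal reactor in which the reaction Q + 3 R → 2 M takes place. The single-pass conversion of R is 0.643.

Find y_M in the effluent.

0.343

R reacted = 0.643 × 667 = 428.9 mol/s; ν_R = −3, so ξ = 428.9/3 = 143 mol/s.
Outlet amounts (n = n₀ + ν ξ):
  Q: 452 − 1(143) = 309
  R: 667 − 3(143) = 238.1
  M: 0 + 2(143) = 285.9
Total out = 833.1 mol/s; y_M = 285.9 / 833.1 = 0.3432.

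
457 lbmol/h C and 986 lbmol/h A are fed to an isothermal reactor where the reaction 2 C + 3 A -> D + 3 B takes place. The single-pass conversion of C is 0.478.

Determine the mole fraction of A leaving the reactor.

0.494

C reacted = 0.478 × 457 = 218.4 lbmol/h; ν_C = −2, so ξ = 218.4/2 = 109.2 lbmol/h.
Outlet amounts (n = n₀ + ν ξ):
  C: 457 − 2(109.2) = 238.6
  A: 986 − 3(109.2) = 658.3
  D: 0 + 1(109.2) = 109.2
  B: 0 + 3(109.2) = 327.7
Total out = 1334 lbmol/h; y_A = 658.3 / 1334 = 0.4936.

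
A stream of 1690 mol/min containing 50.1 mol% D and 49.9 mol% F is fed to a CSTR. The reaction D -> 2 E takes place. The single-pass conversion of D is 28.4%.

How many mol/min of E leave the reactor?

D reacted = 0.284 × 846.7 = 240.5 mol/min; ν_D = −1, so ξ = 240.5/1 = 240.5 mol/min.
Outlet amounts (n = n₀ + ν ξ):
  D: 846.7 − 1(240.5) = 606.2
  E: 0 + 2(240.5) = 480.9
  F: 843.3 (inert)

481 mol/min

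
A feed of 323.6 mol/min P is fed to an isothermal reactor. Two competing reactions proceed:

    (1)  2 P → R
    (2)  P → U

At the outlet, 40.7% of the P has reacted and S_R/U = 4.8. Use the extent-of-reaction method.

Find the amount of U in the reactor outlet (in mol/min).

Conversion of P: P consumed = 0.407 × 323.6 = 131.7 mol/min = 2ξ₁ + 1ξ₂.
Selectivity: 1ξ₁ / (1ξ₂) = 4.8 → ξ₁ = 4.8 ξ₂.
Substitute: (2·4.8 + 1) ξ₂ = 131.7 → ξ₂ = 12.43 mol/min, ξ₁ = 59.64 mol/min.
Outlet amounts (n = n₀ + Σ ν·ξ):
  P: 323.6 − 2(59.64) − 1(12.43) = 191.9
  R: 0 + 1(59.64) = 59.64
  U: 0 + 1(12.43) = 12.43

12.4 mol/min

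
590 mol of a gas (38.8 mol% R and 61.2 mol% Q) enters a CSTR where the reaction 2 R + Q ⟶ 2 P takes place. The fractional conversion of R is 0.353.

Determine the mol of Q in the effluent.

321 mol

R reacted = 0.353 × 228.9 = 80.81 mol; ν_R = −2, so ξ = 80.81/2 = 40.4 mol.
Outlet amounts (n = n₀ + ν ξ):
  R: 228.9 − 2(40.4) = 148.1
  Q: 361.1 − 1(40.4) = 320.7
  P: 0 + 2(40.4) = 80.81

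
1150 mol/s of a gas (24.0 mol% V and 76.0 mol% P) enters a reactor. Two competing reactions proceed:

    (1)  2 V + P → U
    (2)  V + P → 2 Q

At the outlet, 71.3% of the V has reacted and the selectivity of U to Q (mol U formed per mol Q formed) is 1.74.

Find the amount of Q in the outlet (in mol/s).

Conversion of V: V consumed = 0.713 × 276 = 196.8 mol/s = 2ξ₁ + 1ξ₂.
Selectivity: 1ξ₁ / (2ξ₂) = 1.74 → ξ₁ = 3.48 ξ₂.
Substitute: (2·3.48 + 1) ξ₂ = 196.8 → ξ₂ = 24.72 mol/s, ξ₁ = 86.03 mol/s.
Outlet amounts (n = n₀ + Σ ν·ξ):
  V: 276 − 2(86.03) − 1(24.72) = 79.21
  P: 874 − 1(86.03) − 1(24.72) = 763.2
  U: 0 + 1(86.03) = 86.03
  Q: 0 + 2(24.72) = 49.44

49.4 mol/s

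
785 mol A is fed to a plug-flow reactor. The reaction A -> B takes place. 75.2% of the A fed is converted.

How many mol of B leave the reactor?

A reacted = 0.752 × 785 = 590.3 mol; ν_A = −1, so ξ = 590.3/1 = 590.3 mol.
Outlet amounts (n = n₀ + ν ξ):
  A: 785 − 1(590.3) = 194.7
  B: 0 + 1(590.3) = 590.3

590 mol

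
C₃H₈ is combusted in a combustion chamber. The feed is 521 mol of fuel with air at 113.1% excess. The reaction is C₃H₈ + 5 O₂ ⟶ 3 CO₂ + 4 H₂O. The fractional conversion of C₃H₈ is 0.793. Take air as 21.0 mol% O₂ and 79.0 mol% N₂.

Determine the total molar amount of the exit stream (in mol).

Stoichiometric O₂ = 5 × 521 = 2605 mol; O₂ fed = 2605 × 2.131 = 5551 mol.
N₂ fed = 5551 × 79/21 = 20880 mol.
Fuel reacted = 0.793 × 521 → ξ = 413.2 mol.
Outlet (n = n₀ + ν ξ):
  C₃H₈: 521 − 1(413.2) = 107.8
  O₂: 5551 − 5(413.2) = 3485
  N₂: 20880 (inert)
  CO₂: 0 + 3(413.2) = 1239
  H₂O: 0 + 4(413.2) = 1653
Total out = 107.8 + 3485 + 20880 + 1239 + 1653 = 27370 mol.

27400 mol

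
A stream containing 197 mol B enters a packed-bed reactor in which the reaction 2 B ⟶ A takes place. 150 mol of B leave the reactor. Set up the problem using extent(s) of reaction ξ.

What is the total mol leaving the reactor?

174 mol

For B: n = n₀ − 2ξ → 150 = 197 − 2ξ, giving ξ = 23.5 mol.
Outlet amounts (n = n₀ + ν ξ):
  B: 197 − 2(23.5) = 150
  A: 0 + 1(23.5) = 23.5
Total out = 150 + 23.5 = 173.5 mol.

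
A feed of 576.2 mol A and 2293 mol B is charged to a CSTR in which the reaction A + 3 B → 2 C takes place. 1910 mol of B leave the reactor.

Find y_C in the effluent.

0.0977

For B: n = n₀ − 3ξ → 1910 = 2293 − 3ξ, giving ξ = 127.7 mol.
Outlet amounts (n = n₀ + ν ξ):
  A: 576.2 − 1(127.7) = 448.5
  B: 2293 − 3(127.7) = 1910
  C: 0 + 2(127.7) = 255.3
Total out = 2614 mol; y_C = 255.3 / 2614 = 0.09768.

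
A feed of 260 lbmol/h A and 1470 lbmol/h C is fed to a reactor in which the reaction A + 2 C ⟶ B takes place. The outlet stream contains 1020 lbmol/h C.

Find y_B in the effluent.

0.176

For C: n = n₀ − 2ξ → 1020 = 1470 − 2ξ, giving ξ = 225 lbmol/h.
Outlet amounts (n = n₀ + ν ξ):
  A: 260 − 1(225) = 35
  C: 1470 − 2(225) = 1020
  B: 0 + 1(225) = 225
Total out = 1280 lbmol/h; y_B = 225 / 1280 = 0.1758.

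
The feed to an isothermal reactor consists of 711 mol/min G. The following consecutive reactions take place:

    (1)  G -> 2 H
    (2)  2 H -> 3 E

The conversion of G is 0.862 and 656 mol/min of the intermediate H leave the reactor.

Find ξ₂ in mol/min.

Conversion of G: G consumed = 1ξ₁ = 0.862 × 711 → ξ₁ = 612.9 mol/min.
H balance: n_H = 0 + 2ξ₁ − 2ξ₂ = 656 → ξ₂ = (2·612.9 − 656)/2 = 284.9 mol/min.
Outlet amounts (n = n₀ + Σ ν·ξ):
  G: 711 − 1(612.9) = 98.12
  H: 0 + 2(612.9) − 2(284.9) = 656
  E: 0 + 3(284.9) = 854.6

ξ₂ = 285 mol/min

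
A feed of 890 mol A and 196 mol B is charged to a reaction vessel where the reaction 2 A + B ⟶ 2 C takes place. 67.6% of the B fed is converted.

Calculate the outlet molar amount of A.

B reacted = 0.676 × 196 = 132.5 mol; ν_B = −1, so ξ = 132.5/1 = 132.5 mol.
Outlet amounts (n = n₀ + ν ξ):
  A: 890 − 2(132.5) = 625
  B: 196 − 1(132.5) = 63.5
  C: 0 + 2(132.5) = 265

625 mol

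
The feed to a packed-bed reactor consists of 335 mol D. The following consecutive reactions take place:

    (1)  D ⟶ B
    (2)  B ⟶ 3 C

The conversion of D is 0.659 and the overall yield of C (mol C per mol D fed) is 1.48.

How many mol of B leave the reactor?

Conversion of D: D consumed = 1ξ₁ = 0.659 × 335 → ξ₁ = 220.8 mol.
Yield of C: 3ξ₂ / 335 = 1.48 → ξ₂ = 165.3 mol.
Outlet amounts (n = n₀ + Σ ν·ξ):
  D: 335 − 1(220.8) = 114.2
  B: 0 + 1(220.8) − 1(165.3) = 55.5
  C: 0 + 3(165.3) = 495.8

55.5 mol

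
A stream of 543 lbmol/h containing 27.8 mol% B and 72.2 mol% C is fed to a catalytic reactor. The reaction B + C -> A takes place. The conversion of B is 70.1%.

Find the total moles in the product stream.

437 lbmol/h

B reacted = 0.701 × 151 = 105.8 lbmol/h; ν_B = −1, so ξ = 105.8/1 = 105.8 lbmol/h.
Outlet amounts (n = n₀ + ν ξ):
  B: 151 − 1(105.8) = 45.14
  C: 392 − 1(105.8) = 286.2
  A: 0 + 1(105.8) = 105.8
Total out = 45.14 + 286.2 + 105.8 = 437.2 lbmol/h.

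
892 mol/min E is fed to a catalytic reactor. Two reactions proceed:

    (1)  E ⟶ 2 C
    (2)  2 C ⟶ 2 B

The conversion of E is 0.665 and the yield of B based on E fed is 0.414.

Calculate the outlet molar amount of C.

817 mol/min

Conversion of E: E consumed = 1ξ₁ = 0.665 × 892 → ξ₁ = 593.2 mol/min.
Yield of B: 2ξ₂ / 892 = 0.414 → ξ₂ = 184.6 mol/min.
Outlet amounts (n = n₀ + Σ ν·ξ):
  E: 892 − 1(593.2) = 298.8
  C: 0 + 2(593.2) − 2(184.6) = 817.1
  B: 0 + 2(184.6) = 369.3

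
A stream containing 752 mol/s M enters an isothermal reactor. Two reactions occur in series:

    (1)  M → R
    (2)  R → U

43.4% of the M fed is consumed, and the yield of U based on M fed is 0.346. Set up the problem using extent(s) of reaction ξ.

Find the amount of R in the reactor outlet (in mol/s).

Conversion of M: M consumed = 1ξ₁ = 0.434 × 752 → ξ₁ = 326.4 mol/s.
Yield of U: 1ξ₂ / 752 = 0.346 → ξ₂ = 260.2 mol/s.
Outlet amounts (n = n₀ + Σ ν·ξ):
  M: 752 − 1(326.4) = 425.6
  R: 0 + 1(326.4) − 1(260.2) = 66.18
  U: 0 + 1(260.2) = 260.2

66.2 mol/s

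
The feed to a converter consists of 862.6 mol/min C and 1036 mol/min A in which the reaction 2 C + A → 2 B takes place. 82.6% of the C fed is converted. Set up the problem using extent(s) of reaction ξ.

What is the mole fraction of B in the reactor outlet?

C reacted = 0.826 × 862.6 = 712.5 mol/min; ν_C = −2, so ξ = 712.5/2 = 356.3 mol/min.
Outlet amounts (n = n₀ + ν ξ):
  C: 862.6 − 2(356.3) = 150.1
  A: 1036 − 1(356.3) = 679.7
  B: 0 + 2(356.3) = 712.5
Total out = 1542 mol/min; y_B = 712.5 / 1542 = 0.462.

0.462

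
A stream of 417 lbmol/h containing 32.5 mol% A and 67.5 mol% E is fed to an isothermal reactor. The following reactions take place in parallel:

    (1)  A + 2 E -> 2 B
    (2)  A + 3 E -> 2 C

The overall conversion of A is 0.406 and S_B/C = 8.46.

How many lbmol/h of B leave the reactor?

Conversion of A: A consumed = 0.406 × 135.5 = 55.02 lbmol/h = 1ξ₁ + 1ξ₂.
Selectivity: 2ξ₁ / (2ξ₂) = 8.46 → ξ₁ = 8.46 ξ₂.
Substitute: (1·8.46 + 1) ξ₂ = 55.02 → ξ₂ = 5.816 lbmol/h, ξ₁ = 49.21 lbmol/h.
Outlet amounts (n = n₀ + Σ ν·ξ):
  A: 135.5 − 1(49.21) − 1(5.816) = 80.5
  E: 281.5 − 2(49.21) − 3(5.816) = 165.6
  B: 0 + 2(49.21) = 98.41
  C: 0 + 2(5.816) = 11.63

98.4 lbmol/h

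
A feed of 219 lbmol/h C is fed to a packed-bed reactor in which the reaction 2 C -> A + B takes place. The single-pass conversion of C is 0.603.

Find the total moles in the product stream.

C reacted = 0.603 × 219 = 132.1 lbmol/h; ν_C = −2, so ξ = 132.1/2 = 66.03 lbmol/h.
Outlet amounts (n = n₀ + ν ξ):
  C: 219 − 2(66.03) = 86.94
  A: 0 + 1(66.03) = 66.03
  B: 0 + 1(66.03) = 66.03
Total out = 86.94 + 66.03 + 66.03 = 219 lbmol/h.

219 lbmol/h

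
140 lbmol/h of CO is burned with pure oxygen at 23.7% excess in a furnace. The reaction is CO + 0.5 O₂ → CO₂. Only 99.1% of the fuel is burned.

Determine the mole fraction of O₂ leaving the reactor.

0.11

Stoichiometric O₂ = 0.5 × 140 = 70 lbmol/h; O₂ fed = 70 × 1.237 = 86.59 lbmol/h.
Fuel reacted = 0.991 × 140 → ξ = 138.7 lbmol/h.
Outlet (n = n₀ + ν ξ):
  CO: 140 − 1(138.7) = 1.26
  O₂: 86.59 − 0.5(138.7) = 17.22
  CO₂: 0 + 1(138.7) = 138.7
Total out = 157.2 lbmol/h; y_O₂ = 17.22 / 157.2 = 0.1095.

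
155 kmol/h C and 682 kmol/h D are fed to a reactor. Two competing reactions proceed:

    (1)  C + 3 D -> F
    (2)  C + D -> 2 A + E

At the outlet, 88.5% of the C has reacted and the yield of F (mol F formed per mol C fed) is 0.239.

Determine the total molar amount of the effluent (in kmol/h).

Yield of F: 1ξ₁ / 155 = 0.239 → ξ₁ = 37.05 kmol/h.
Conversion of C: 1ξ₁ + 1ξ₂ = 0.885 × 155 = 137.2 → ξ₂ = 100.1 kmol/h.
Outlet amounts (n = n₀ + Σ ν·ξ):
  C: 155 − 1(37.05) − 1(100.1) = 17.82
  D: 682 − 3(37.05) − 1(100.1) = 470.7
  F: 0 + 1(37.05) = 37.05
  A: 0 + 2(100.1) = 200.3
  E: 0 + 1(100.1) = 100.1
Total out = 17.82 + 470.7 + 37.05 + 200.3 + 100.1 = 826 kmol/h.

826 kmol/h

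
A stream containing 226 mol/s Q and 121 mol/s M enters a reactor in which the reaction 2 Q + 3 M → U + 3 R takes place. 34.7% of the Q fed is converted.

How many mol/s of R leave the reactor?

Q reacted = 0.347 × 226 = 78.42 mol/s; ν_Q = −2, so ξ = 78.42/2 = 39.21 mol/s.
Outlet amounts (n = n₀ + ν ξ):
  Q: 226 − 2(39.21) = 147.6
  M: 121 − 3(39.21) = 3.367
  U: 0 + 1(39.21) = 39.21
  R: 0 + 3(39.21) = 117.6

118 mol/s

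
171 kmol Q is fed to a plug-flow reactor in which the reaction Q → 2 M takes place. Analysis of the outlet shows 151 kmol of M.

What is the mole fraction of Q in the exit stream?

For M: n = n₀ + 2ξ → 151 = 0 + 2ξ, giving ξ = 75.5 kmol.
Outlet amounts (n = n₀ + ν ξ):
  Q: 171 − 1(75.5) = 95.5
  M: 0 + 2(75.5) = 151
Total out = 246.5 kmol; y_Q = 95.5 / 246.5 = 0.3874.

0.387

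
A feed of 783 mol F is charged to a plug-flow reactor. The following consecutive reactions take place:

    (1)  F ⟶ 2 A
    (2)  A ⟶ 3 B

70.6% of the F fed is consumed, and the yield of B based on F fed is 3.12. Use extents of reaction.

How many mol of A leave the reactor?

291 mol

Conversion of F: F consumed = 1ξ₁ = 0.706 × 783 → ξ₁ = 552.8 mol.
Yield of B: 3ξ₂ / 783 = 3.12 → ξ₂ = 814.3 mol.
Outlet amounts (n = n₀ + Σ ν·ξ):
  F: 783 − 1(552.8) = 230.2
  A: 0 + 2(552.8) − 1(814.3) = 291.3
  B: 0 + 3(814.3) = 2443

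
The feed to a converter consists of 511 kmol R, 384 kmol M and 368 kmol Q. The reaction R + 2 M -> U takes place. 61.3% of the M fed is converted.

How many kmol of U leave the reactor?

118 kmol

M reacted = 0.613 × 384 = 235.4 kmol; ν_M = −2, so ξ = 235.4/2 = 117.7 kmol.
Outlet amounts (n = n₀ + ν ξ):
  R: 511 − 1(117.7) = 393.3
  M: 384 − 2(117.7) = 148.6
  U: 0 + 1(117.7) = 117.7
  Q: 368 (inert)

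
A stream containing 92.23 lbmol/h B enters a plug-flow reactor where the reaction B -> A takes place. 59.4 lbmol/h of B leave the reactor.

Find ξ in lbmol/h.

For B: n = n₀ − 1ξ → 59.4 = 92.23 − 1ξ, giving ξ = 32.83 lbmol/h.
Outlet amounts (n = n₀ + ν ξ):
  B: 92.23 − 1(32.83) = 59.4
  A: 0 + 1(32.83) = 32.83

ξ = 32.8 lbmol/h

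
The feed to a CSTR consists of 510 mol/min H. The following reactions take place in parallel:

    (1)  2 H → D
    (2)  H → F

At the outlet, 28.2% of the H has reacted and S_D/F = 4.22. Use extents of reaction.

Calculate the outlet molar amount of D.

Conversion of H: H consumed = 0.282 × 510 = 143.8 mol/min = 2ξ₁ + 1ξ₂.
Selectivity: 1ξ₁ / (1ξ₂) = 4.22 → ξ₁ = 4.22 ξ₂.
Substitute: (2·4.22 + 1) ξ₂ = 143.8 → ξ₂ = 15.24 mol/min, ξ₁ = 64.29 mol/min.
Outlet amounts (n = n₀ + Σ ν·ξ):
  H: 510 − 2(64.29) − 1(15.24) = 366.2
  D: 0 + 1(64.29) = 64.29
  F: 0 + 1(15.24) = 15.24

64.3 mol/min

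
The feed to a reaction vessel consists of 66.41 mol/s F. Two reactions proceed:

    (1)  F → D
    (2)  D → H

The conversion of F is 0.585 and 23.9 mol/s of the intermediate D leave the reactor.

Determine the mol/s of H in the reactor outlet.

14.9 mol/s

Conversion of F: F consumed = 1ξ₁ = 0.585 × 66.41 → ξ₁ = 38.85 mol/s.
D balance: n_D = 0 + 1ξ₁ − 1ξ₂ = 23.9 → ξ₂ = (1·38.85 − 23.9)/1 = 14.95 mol/s.
Outlet amounts (n = n₀ + Σ ν·ξ):
  F: 66.41 − 1(38.85) = 27.56
  D: 0 + 1(38.85) − 1(14.95) = 23.9
  H: 0 + 1(14.95) = 14.95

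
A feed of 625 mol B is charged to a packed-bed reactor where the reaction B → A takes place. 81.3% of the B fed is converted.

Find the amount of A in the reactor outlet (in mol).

B reacted = 0.813 × 625 = 508.1 mol; ν_B = −1, so ξ = 508.1/1 = 508.1 mol.
Outlet amounts (n = n₀ + ν ξ):
  B: 625 − 1(508.1) = 116.9
  A: 0 + 1(508.1) = 508.1

508 mol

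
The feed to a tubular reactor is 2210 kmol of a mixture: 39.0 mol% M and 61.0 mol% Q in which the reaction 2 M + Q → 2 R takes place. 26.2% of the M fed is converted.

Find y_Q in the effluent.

0.589

M reacted = 0.262 × 861.9 = 225.8 kmol; ν_M = −2, so ξ = 225.8/2 = 112.9 kmol.
Outlet amounts (n = n₀ + ν ξ):
  M: 861.9 − 2(112.9) = 636.1
  Q: 1348 − 1(112.9) = 1235
  R: 0 + 2(112.9) = 225.8
Total out = 2097 kmol; y_Q = 1235 / 2097 = 0.589.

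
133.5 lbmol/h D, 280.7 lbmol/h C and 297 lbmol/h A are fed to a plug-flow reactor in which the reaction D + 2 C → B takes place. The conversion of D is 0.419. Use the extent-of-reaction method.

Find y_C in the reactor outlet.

D reacted = 0.419 × 133.5 = 55.94 lbmol/h; ν_D = −1, so ξ = 55.94/1 = 55.94 lbmol/h.
Outlet amounts (n = n₀ + ν ξ):
  D: 133.5 − 1(55.94) = 77.56
  C: 280.7 − 2(55.94) = 168.8
  B: 0 + 1(55.94) = 55.94
  A: 297 (inert)
Total out = 599.3 lbmol/h; y_C = 168.8 / 599.3 = 0.2817.

0.282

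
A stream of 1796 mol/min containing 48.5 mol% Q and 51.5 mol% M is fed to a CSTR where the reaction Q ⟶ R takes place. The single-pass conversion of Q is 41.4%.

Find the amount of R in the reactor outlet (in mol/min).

Q reacted = 0.414 × 871.1 = 360.6 mol/min; ν_Q = −1, so ξ = 360.6/1 = 360.6 mol/min.
Outlet amounts (n = n₀ + ν ξ):
  Q: 871.1 − 1(360.6) = 510.4
  R: 0 + 1(360.6) = 360.6
  M: 924.9 (inert)

361 mol/min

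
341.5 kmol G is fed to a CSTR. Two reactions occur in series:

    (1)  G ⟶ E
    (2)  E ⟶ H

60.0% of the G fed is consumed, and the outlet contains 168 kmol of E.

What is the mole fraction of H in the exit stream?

0.108

Conversion of G: G consumed = 1ξ₁ = 0.6 × 341.5 → ξ₁ = 204.9 kmol.
E balance: n_E = 0 + 1ξ₁ − 1ξ₂ = 168 → ξ₂ = (1·204.9 − 168)/1 = 36.9 kmol.
Outlet amounts (n = n₀ + Σ ν·ξ):
  G: 341.5 − 1(204.9) = 136.6
  E: 0 + 1(204.9) − 1(36.9) = 168
  H: 0 + 1(36.9) = 36.9
Total out = 341.5 kmol; y_H = 36.9 / 341.5 = 0.1081.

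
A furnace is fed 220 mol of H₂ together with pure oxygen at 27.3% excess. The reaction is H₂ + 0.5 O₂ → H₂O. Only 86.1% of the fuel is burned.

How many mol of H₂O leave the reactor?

189 mol

Stoichiometric O₂ = 0.5 × 220 = 110 mol; O₂ fed = 110 × 1.273 = 140 mol.
Fuel reacted = 0.861 × 220 → ξ = 189.4 mol.
Outlet (n = n₀ + ν ξ):
  H₂: 220 − 1(189.4) = 30.58
  O₂: 140 − 0.5(189.4) = 45.32
  H₂O: 0 + 1(189.4) = 189.4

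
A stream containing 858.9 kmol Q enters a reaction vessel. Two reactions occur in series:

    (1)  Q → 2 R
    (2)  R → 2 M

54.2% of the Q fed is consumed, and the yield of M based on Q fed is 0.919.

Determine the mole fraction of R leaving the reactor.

0.312

Conversion of Q: Q consumed = 1ξ₁ = 0.542 × 858.9 → ξ₁ = 465.5 kmol.
Yield of M: 2ξ₂ / 858.9 = 0.919 → ξ₂ = 394.7 kmol.
Outlet amounts (n = n₀ + Σ ν·ξ):
  Q: 858.9 − 1(465.5) = 393.4
  R: 0 + 2(465.5) − 1(394.7) = 536.4
  M: 0 + 2(394.7) = 789.3
Total out = 1719 kmol; y_R = 536.4 / 1719 = 0.312.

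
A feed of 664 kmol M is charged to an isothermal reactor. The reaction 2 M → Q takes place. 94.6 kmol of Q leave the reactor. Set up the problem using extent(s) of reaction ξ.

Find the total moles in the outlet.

For Q: n = n₀ + 1ξ → 94.6 = 0 + 1ξ, giving ξ = 94.6 kmol.
Outlet amounts (n = n₀ + ν ξ):
  M: 664 − 2(94.6) = 474.8
  Q: 0 + 1(94.6) = 94.6
Total out = 474.8 + 94.6 = 569.4 kmol.

569 kmol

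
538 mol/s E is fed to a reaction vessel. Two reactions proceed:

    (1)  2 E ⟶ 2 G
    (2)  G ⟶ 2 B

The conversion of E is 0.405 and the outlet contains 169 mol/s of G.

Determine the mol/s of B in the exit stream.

97.8 mol/s

Conversion of E: E consumed = 2ξ₁ = 0.405 × 538 → ξ₁ = 108.9 mol/s.
G balance: n_G = 0 + 2ξ₁ − 1ξ₂ = 169 → ξ₂ = (2·108.9 − 169)/1 = 48.89 mol/s.
Outlet amounts (n = n₀ + Σ ν·ξ):
  E: 538 − 2(108.9) = 320.1
  G: 0 + 2(108.9) − 1(48.89) = 169
  B: 0 + 2(48.89) = 97.78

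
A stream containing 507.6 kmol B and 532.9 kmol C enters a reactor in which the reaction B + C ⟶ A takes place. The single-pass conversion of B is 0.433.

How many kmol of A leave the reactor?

B reacted = 0.433 × 507.6 = 219.8 kmol; ν_B = −1, so ξ = 219.8/1 = 219.8 kmol.
Outlet amounts (n = n₀ + ν ξ):
  B: 507.6 − 1(219.8) = 287.8
  C: 532.9 − 1(219.8) = 313.1
  A: 0 + 1(219.8) = 219.8

220 kmol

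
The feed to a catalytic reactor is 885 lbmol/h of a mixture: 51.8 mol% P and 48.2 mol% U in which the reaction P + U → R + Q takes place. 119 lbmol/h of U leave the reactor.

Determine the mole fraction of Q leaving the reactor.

0.348

For U: n = n₀ − 1ξ → 119 = 426.6 − 1ξ, giving ξ = 307.6 lbmol/h.
Outlet amounts (n = n₀ + ν ξ):
  P: 458.4 − 1(307.6) = 150.9
  U: 426.6 − 1(307.6) = 119
  R: 0 + 1(307.6) = 307.6
  Q: 0 + 1(307.6) = 307.6
Total out = 885 lbmol/h; y_Q = 307.6 / 885 = 0.3475.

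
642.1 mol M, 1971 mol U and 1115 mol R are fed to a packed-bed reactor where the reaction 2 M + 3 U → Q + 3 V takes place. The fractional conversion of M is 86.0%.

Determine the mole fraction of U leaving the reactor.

0.331

M reacted = 0.86 × 642.1 = 552.2 mol; ν_M = −2, so ξ = 552.2/2 = 276.1 mol.
Outlet amounts (n = n₀ + ν ξ):
  M: 642.1 − 2(276.1) = 89.89
  U: 1971 − 3(276.1) = 1143
  Q: 0 + 1(276.1) = 276.1
  V: 0 + 3(276.1) = 828.3
  R: 1115 (inert)
Total out = 3452 mol; y_U = 1143 / 3452 = 0.331.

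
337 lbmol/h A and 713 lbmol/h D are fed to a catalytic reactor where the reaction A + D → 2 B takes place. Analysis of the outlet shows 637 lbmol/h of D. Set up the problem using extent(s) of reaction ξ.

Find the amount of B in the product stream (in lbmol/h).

For D: n = n₀ − 1ξ → 637 = 713 − 1ξ, giving ξ = 76 lbmol/h.
Outlet amounts (n = n₀ + ν ξ):
  A: 337 − 1(76) = 261
  D: 713 − 1(76) = 637
  B: 0 + 2(76) = 152

152 lbmol/h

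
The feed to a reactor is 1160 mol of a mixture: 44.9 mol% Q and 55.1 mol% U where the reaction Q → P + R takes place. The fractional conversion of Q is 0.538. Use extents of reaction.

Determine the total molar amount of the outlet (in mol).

Q reacted = 0.538 × 520.8 = 280.2 mol; ν_Q = −1, so ξ = 280.2/1 = 280.2 mol.
Outlet amounts (n = n₀ + ν ξ):
  Q: 520.8 − 1(280.2) = 240.6
  P: 0 + 1(280.2) = 280.2
  R: 0 + 1(280.2) = 280.2
  U: 639.2 (inert)
Total out = 240.6 + 280.2 + 280.2 + 639.2 = 1440 mol.

1440 mol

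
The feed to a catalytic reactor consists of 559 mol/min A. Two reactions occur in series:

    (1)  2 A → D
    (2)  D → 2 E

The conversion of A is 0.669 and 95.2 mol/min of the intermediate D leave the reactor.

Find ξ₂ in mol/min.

ξ₂ = 91.8 mol/min

Conversion of A: A consumed = 2ξ₁ = 0.669 × 559 → ξ₁ = 187 mol/min.
D balance: n_D = 0 + 1ξ₁ − 1ξ₂ = 95.2 → ξ₂ = (1·187 − 95.2)/1 = 91.79 mol/min.
Outlet amounts (n = n₀ + Σ ν·ξ):
  A: 559 − 2(187) = 185
  D: 0 + 1(187) − 1(91.79) = 95.2
  E: 0 + 2(91.79) = 183.6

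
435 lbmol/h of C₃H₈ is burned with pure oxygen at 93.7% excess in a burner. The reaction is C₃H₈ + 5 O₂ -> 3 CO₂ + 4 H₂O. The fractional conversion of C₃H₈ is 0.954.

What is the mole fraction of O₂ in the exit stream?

0.422

Stoichiometric O₂ = 5 × 435 = 2175 lbmol/h; O₂ fed = 2175 × 1.937 = 4213 lbmol/h.
Fuel reacted = 0.954 × 435 → ξ = 415 lbmol/h.
Outlet (n = n₀ + ν ξ):
  C₃H₈: 435 − 1(415) = 20.01
  O₂: 4213 − 5(415) = 2138
  CO₂: 0 + 3(415) = 1245
  H₂O: 0 + 4(415) = 1660
Total out = 5063 lbmol/h; y_O₂ = 2138 / 5063 = 0.4223.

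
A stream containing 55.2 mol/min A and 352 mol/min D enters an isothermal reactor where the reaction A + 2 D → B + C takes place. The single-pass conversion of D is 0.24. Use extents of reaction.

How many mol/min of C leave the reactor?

D reacted = 0.24 × 352 = 84.48 mol/min; ν_D = −2, so ξ = 84.48/2 = 42.24 mol/min.
Outlet amounts (n = n₀ + ν ξ):
  A: 55.2 − 1(42.24) = 12.96
  D: 352 − 2(42.24) = 267.5
  B: 0 + 1(42.24) = 42.24
  C: 0 + 1(42.24) = 42.24

42.2 mol/min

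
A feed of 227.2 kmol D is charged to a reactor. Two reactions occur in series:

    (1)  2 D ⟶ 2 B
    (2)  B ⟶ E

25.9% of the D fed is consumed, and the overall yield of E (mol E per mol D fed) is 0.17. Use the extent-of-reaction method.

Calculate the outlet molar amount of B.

Conversion of D: D consumed = 2ξ₁ = 0.259 × 227.2 → ξ₁ = 29.42 kmol.
Yield of E: 1ξ₂ / 227.2 = 0.17 → ξ₂ = 38.62 kmol.
Outlet amounts (n = n₀ + Σ ν·ξ):
  D: 227.2 − 2(29.42) = 168.4
  B: 0 + 2(29.42) − 1(38.62) = 20.22
  E: 0 + 1(38.62) = 38.62

20.2 kmol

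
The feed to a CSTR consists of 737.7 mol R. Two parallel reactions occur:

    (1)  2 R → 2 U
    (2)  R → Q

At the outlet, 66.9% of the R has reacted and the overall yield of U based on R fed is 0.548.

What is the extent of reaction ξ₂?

ξ₂ = 89.3 mol

Yield of U: 2ξ₁ / 737.7 = 0.548 → ξ₁ = 202.1 mol.
Conversion of R: 2ξ₁ + 1ξ₂ = 0.669 × 737.7 = 493.5 → ξ₂ = 89.26 mol.
Outlet amounts (n = n₀ + Σ ν·ξ):
  R: 737.7 − 2(202.1) − 1(89.26) = 244.2
  U: 0 + 2(202.1) = 404.3
  Q: 0 + 1(89.26) = 89.26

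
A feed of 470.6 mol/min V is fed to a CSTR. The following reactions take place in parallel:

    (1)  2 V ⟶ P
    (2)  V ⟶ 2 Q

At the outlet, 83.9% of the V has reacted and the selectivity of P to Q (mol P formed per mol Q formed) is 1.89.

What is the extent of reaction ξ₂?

ξ₂ = 46.1 mol/min

Conversion of V: V consumed = 0.839 × 470.6 = 394.8 mol/min = 2ξ₁ + 1ξ₂.
Selectivity: 1ξ₁ / (2ξ₂) = 1.89 → ξ₁ = 3.78 ξ₂.
Substitute: (2·3.78 + 1) ξ₂ = 394.8 → ξ₂ = 46.13 mol/min, ξ₁ = 174.4 mol/min.
Outlet amounts (n = n₀ + Σ ν·ξ):
  V: 470.6 − 2(174.4) − 1(46.13) = 75.77
  P: 0 + 1(174.4) = 174.4
  Q: 0 + 2(46.13) = 92.25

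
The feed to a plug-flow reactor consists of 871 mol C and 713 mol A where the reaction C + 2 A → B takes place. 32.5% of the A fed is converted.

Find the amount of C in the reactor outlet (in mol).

755 mol

A reacted = 0.325 × 713 = 231.7 mol; ν_A = −2, so ξ = 231.7/2 = 115.9 mol.
Outlet amounts (n = n₀ + ν ξ):
  C: 871 − 1(115.9) = 755.1
  A: 713 − 2(115.9) = 481.3
  B: 0 + 1(115.9) = 115.9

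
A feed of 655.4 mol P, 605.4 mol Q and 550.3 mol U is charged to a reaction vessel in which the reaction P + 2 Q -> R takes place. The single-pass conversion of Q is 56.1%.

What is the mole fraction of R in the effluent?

Q reacted = 0.561 × 605.4 = 339.6 mol; ν_Q = −2, so ξ = 339.6/2 = 169.8 mol.
Outlet amounts (n = n₀ + ν ξ):
  P: 655.4 − 1(169.8) = 485.6
  Q: 605.4 − 2(169.8) = 265.8
  R: 0 + 1(169.8) = 169.8
  U: 550.3 (inert)
Total out = 1471 mol; y_R = 169.8 / 1471 = 0.1154.

0.115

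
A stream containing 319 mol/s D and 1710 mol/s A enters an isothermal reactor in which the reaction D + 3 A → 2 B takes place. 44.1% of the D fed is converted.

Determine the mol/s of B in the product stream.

281 mol/s

D reacted = 0.441 × 319 = 140.7 mol/s; ν_D = −1, so ξ = 140.7/1 = 140.7 mol/s.
Outlet amounts (n = n₀ + ν ξ):
  D: 319 − 1(140.7) = 178.3
  A: 1710 − 3(140.7) = 1288
  B: 0 + 2(140.7) = 281.4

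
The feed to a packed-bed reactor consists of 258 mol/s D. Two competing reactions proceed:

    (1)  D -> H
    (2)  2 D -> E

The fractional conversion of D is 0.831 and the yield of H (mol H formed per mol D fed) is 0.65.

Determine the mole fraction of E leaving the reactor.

0.0995

Yield of H: 1ξ₁ / 258 = 0.65 → ξ₁ = 167.7 mol/s.
Conversion of D: 1ξ₁ + 2ξ₂ = 0.831 × 258 = 214.4 → ξ₂ = 23.35 mol/s.
Outlet amounts (n = n₀ + Σ ν·ξ):
  D: 258 − 1(167.7) − 2(23.35) = 43.6
  H: 0 + 1(167.7) = 167.7
  E: 0 + 1(23.35) = 23.35
Total out = 234.7 mol/s; y_E = 23.35 / 234.7 = 0.09951.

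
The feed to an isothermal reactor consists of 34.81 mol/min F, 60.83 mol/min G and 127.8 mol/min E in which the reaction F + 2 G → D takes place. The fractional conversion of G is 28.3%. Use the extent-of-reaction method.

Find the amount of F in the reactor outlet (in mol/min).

26.2 mol/min

G reacted = 0.283 × 60.83 = 17.21 mol/min; ν_G = −2, so ξ = 17.21/2 = 8.607 mol/min.
Outlet amounts (n = n₀ + ν ξ):
  F: 34.81 − 1(8.607) = 26.2
  G: 60.83 − 2(8.607) = 43.62
  D: 0 + 1(8.607) = 8.607
  E: 127.8 (inert)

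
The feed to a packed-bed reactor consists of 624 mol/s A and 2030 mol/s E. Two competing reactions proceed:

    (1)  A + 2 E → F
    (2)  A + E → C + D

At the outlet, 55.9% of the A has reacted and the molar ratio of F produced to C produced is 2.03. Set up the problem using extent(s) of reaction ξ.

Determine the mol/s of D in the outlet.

Conversion of A: A consumed = 0.559 × 624 = 348.8 mol/s = 1ξ₁ + 1ξ₂.
Selectivity: 1ξ₁ / (1ξ₂) = 2.03 → ξ₁ = 2.03 ξ₂.
Substitute: (1·2.03 + 1) ξ₂ = 348.8 → ξ₂ = 115.1 mol/s, ξ₁ = 233.7 mol/s.
Outlet amounts (n = n₀ + Σ ν·ξ):
  A: 624 − 1(233.7) − 1(115.1) = 275.2
  E: 2030 − 2(233.7) − 1(115.1) = 1447
  F: 0 + 1(233.7) = 233.7
  C: 0 + 1(115.1) = 115.1
  D: 0 + 1(115.1) = 115.1

115 mol/s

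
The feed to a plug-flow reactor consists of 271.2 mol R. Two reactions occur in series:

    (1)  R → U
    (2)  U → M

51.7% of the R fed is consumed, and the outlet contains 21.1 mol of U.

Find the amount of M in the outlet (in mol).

Conversion of R: R consumed = 1ξ₁ = 0.517 × 271.2 → ξ₁ = 140.2 mol.
U balance: n_U = 0 + 1ξ₁ − 1ξ₂ = 21.1 → ξ₂ = (1·140.2 − 21.1)/1 = 119.1 mol.
Outlet amounts (n = n₀ + Σ ν·ξ):
  R: 271.2 − 1(140.2) = 131
  U: 0 + 1(140.2) − 1(119.1) = 21.1
  M: 0 + 1(119.1) = 119.1

119 mol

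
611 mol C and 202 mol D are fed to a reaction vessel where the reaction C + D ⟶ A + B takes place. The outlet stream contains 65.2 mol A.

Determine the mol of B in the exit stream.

For A: n = n₀ + 1ξ → 65.2 = 0 + 1ξ, giving ξ = 65.2 mol.
Outlet amounts (n = n₀ + ν ξ):
  C: 611 − 1(65.2) = 545.8
  D: 202 − 1(65.2) = 136.8
  A: 0 + 1(65.2) = 65.2
  B: 0 + 1(65.2) = 65.2

65.2 mol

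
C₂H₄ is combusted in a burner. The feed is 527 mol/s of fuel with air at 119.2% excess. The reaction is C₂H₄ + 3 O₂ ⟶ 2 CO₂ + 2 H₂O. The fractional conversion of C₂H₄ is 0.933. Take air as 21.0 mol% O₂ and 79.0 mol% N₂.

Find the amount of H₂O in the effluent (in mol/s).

Stoichiometric O₂ = 3 × 527 = 1581 mol/s; O₂ fed = 1581 × 2.192 = 3466 mol/s.
N₂ fed = 3466 × 79/21 = 13040 mol/s.
Fuel reacted = 0.933 × 527 → ξ = 491.7 mol/s.
Outlet (n = n₀ + ν ξ):
  C₂H₄: 527 − 1(491.7) = 35.31
  O₂: 3466 − 3(491.7) = 1990
  N₂: 13040 (inert)
  CO₂: 0 + 2(491.7) = 983.4
  H₂O: 0 + 2(491.7) = 983.4

983 mol/s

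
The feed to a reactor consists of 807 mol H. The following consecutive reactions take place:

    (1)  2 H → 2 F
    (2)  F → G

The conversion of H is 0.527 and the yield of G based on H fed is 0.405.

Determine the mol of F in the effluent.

98.5 mol

Conversion of H: H consumed = 2ξ₁ = 0.527 × 807 → ξ₁ = 212.6 mol.
Yield of G: 1ξ₂ / 807 = 0.405 → ξ₂ = 326.8 mol.
Outlet amounts (n = n₀ + Σ ν·ξ):
  H: 807 − 2(212.6) = 381.7
  F: 0 + 2(212.6) − 1(326.8) = 98.45
  G: 0 + 1(326.8) = 326.8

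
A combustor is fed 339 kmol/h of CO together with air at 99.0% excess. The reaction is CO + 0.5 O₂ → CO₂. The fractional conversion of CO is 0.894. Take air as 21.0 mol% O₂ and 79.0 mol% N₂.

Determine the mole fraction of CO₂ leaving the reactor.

0.169

Stoichiometric O₂ = 0.5 × 339 = 169.5 kmol/h; O₂ fed = 169.5 × 1.990 = 337.3 kmol/h.
N₂ fed = 337.3 × 79/21 = 1269 kmol/h.
Fuel reacted = 0.894 × 339 → ξ = 303.1 kmol/h.
Outlet (n = n₀ + ν ξ):
  CO: 339 − 1(303.1) = 35.93
  O₂: 337.3 − 0.5(303.1) = 185.8
  N₂: 1269 (inert)
  CO₂: 0 + 1(303.1) = 303.1
Total out = 1794 kmol/h; y_CO₂ = 303.1 / 1794 = 0.169.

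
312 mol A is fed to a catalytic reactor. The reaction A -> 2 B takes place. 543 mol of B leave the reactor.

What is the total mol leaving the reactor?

584 mol

For B: n = n₀ + 2ξ → 543 = 0 + 2ξ, giving ξ = 271.5 mol.
Outlet amounts (n = n₀ + ν ξ):
  A: 312 − 1(271.5) = 40.5
  B: 0 + 2(271.5) = 543
Total out = 40.5 + 543 = 583.5 mol.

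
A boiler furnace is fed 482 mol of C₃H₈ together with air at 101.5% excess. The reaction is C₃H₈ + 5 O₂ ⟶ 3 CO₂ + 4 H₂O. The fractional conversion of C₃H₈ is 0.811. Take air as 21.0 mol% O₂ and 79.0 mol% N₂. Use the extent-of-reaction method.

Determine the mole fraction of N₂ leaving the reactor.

Stoichiometric O₂ = 5 × 482 = 2410 mol; O₂ fed = 2410 × 2.015 = 4856 mol.
N₂ fed = 4856 × 79/21 = 18270 mol.
Fuel reacted = 0.811 × 482 → ξ = 390.9 mol.
Outlet (n = n₀ + ν ξ):
  C₃H₈: 482 − 1(390.9) = 91.1
  O₂: 4856 − 5(390.9) = 2902
  N₂: 18270 (inert)
  CO₂: 0 + 3(390.9) = 1173
  H₂O: 0 + 4(390.9) = 1564
Total out = 24000 mol; y_N₂ = 18270 / 24000 = 0.7613.

0.761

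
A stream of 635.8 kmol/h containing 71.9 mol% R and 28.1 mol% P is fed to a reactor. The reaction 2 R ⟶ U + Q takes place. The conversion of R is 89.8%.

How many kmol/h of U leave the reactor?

R reacted = 0.898 × 457.1 = 410.5 kmol/h; ν_R = −2, so ξ = 410.5/2 = 205.3 kmol/h.
Outlet amounts (n = n₀ + ν ξ):
  R: 457.1 − 2(205.3) = 46.63
  U: 0 + 1(205.3) = 205.3
  Q: 0 + 1(205.3) = 205.3
  P: 178.7 (inert)

205 kmol/h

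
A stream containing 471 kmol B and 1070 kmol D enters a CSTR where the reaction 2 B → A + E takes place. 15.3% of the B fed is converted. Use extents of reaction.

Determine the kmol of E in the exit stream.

B reacted = 0.153 × 471 = 72.06 kmol; ν_B = −2, so ξ = 72.06/2 = 36.03 kmol.
Outlet amounts (n = n₀ + ν ξ):
  B: 471 − 2(36.03) = 398.9
  A: 0 + 1(36.03) = 36.03
  E: 0 + 1(36.03) = 36.03
  D: 1070 (inert)

36 kmol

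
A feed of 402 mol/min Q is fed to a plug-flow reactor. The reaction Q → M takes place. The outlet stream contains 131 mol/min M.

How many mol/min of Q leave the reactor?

271 mol/min

For M: n = n₀ + 1ξ → 131 = 0 + 1ξ, giving ξ = 131 mol/min.
Outlet amounts (n = n₀ + ν ξ):
  Q: 402 − 1(131) = 271
  M: 0 + 1(131) = 131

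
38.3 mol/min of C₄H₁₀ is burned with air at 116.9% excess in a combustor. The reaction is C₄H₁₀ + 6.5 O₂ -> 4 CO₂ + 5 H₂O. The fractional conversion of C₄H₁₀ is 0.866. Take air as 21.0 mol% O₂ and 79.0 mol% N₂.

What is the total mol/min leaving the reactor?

2660 mol/min

Stoichiometric O₂ = 6.5 × 38.3 = 248.9 mol/min; O₂ fed = 248.9 × 2.169 = 540 mol/min.
N₂ fed = 540 × 79/21 = 2031 mol/min.
Fuel reacted = 0.866 × 38.3 → ξ = 33.17 mol/min.
Outlet (n = n₀ + ν ξ):
  C₄H₁₀: 38.3 − 1(33.17) = 5.132
  O₂: 540 − 6.5(33.17) = 324.4
  N₂: 2031 (inert)
  CO₂: 0 + 4(33.17) = 132.7
  H₂O: 0 + 5(33.17) = 165.8
Total out = 5.132 + 324.4 + 2031 + 132.7 + 165.8 = 2659 mol/min.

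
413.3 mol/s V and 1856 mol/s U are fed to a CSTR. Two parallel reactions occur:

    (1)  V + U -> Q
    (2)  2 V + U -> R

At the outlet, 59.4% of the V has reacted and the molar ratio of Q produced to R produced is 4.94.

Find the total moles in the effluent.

2020 mol/s

Conversion of V: V consumed = 0.594 × 413.3 = 245.5 mol/s = 1ξ₁ + 2ξ₂.
Selectivity: 1ξ₁ / (1ξ₂) = 4.94 → ξ₁ = 4.94 ξ₂.
Substitute: (1·4.94 + 2) ξ₂ = 245.5 → ξ₂ = 35.37 mol/s, ξ₁ = 174.8 mol/s.
Outlet amounts (n = n₀ + Σ ν·ξ):
  V: 413.3 − 1(174.8) − 2(35.37) = 167.8
  U: 1856 − 1(174.8) − 1(35.37) = 1646
  Q: 0 + 1(174.8) = 174.8
  R: 0 + 1(35.37) = 35.37
Total out = 167.8 + 1646 + 174.8 + 35.37 = 2024 mol/s.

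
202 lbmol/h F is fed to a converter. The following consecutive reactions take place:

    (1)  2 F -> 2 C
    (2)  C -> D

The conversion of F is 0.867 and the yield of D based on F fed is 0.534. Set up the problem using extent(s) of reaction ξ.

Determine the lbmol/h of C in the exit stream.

Conversion of F: F consumed = 2ξ₁ = 0.867 × 202 → ξ₁ = 87.57 lbmol/h.
Yield of D: 1ξ₂ / 202 = 0.534 → ξ₂ = 107.9 lbmol/h.
Outlet amounts (n = n₀ + Σ ν·ξ):
  F: 202 − 2(87.57) = 26.87
  C: 0 + 2(87.57) − 1(107.9) = 67.27
  D: 0 + 1(107.9) = 107.9

67.3 lbmol/h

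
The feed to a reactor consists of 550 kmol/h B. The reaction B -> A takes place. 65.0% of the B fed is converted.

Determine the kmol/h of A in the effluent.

B reacted = 0.65 × 550 = 357.5 kmol/h; ν_B = −1, so ξ = 357.5/1 = 357.5 kmol/h.
Outlet amounts (n = n₀ + ν ξ):
  B: 550 − 1(357.5) = 192.5
  A: 0 + 1(357.5) = 357.5

358 kmol/h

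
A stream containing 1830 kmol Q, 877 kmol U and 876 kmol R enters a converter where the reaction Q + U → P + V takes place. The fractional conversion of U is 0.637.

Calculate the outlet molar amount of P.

559 kmol

U reacted = 0.637 × 877 = 558.6 kmol; ν_U = −1, so ξ = 558.6/1 = 558.6 kmol.
Outlet amounts (n = n₀ + ν ξ):
  Q: 1830 − 1(558.6) = 1271
  U: 877 − 1(558.6) = 318.4
  P: 0 + 1(558.6) = 558.6
  V: 0 + 1(558.6) = 558.6
  R: 876 (inert)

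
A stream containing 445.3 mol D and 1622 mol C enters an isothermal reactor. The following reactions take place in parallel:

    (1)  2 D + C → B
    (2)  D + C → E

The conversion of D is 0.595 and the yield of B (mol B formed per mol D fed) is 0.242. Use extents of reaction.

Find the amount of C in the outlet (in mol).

Yield of B: 1ξ₁ / 445.3 = 0.242 → ξ₁ = 107.8 mol.
Conversion of D: 2ξ₁ + 1ξ₂ = 0.595 × 445.3 = 265 → ξ₂ = 49.43 mol.
Outlet amounts (n = n₀ + Σ ν·ξ):
  D: 445.3 − 2(107.8) − 1(49.43) = 180.3
  C: 1622 − 1(107.8) − 1(49.43) = 1465
  B: 0 + 1(107.8) = 107.8
  E: 0 + 1(49.43) = 49.43

1460 mol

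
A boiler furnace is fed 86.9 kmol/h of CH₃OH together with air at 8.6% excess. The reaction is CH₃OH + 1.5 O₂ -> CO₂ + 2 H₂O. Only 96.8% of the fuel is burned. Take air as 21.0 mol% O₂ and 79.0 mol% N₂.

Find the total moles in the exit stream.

803 kmol/h

Stoichiometric O₂ = 1.5 × 86.9 = 130.4 kmol/h; O₂ fed = 130.4 × 1.086 = 141.6 kmol/h.
N₂ fed = 141.6 × 79/21 = 532.5 kmol/h.
Fuel reacted = 0.968 × 86.9 → ξ = 84.12 kmol/h.
Outlet (n = n₀ + ν ξ):
  CH₃OH: 86.9 − 1(84.12) = 2.781
  O₂: 141.6 − 1.5(84.12) = 15.38
  N₂: 532.5 (inert)
  CO₂: 0 + 1(84.12) = 84.12
  H₂O: 0 + 2(84.12) = 168.2
Total out = 2.781 + 15.38 + 532.5 + 84.12 + 168.2 = 803.1 kmol/h.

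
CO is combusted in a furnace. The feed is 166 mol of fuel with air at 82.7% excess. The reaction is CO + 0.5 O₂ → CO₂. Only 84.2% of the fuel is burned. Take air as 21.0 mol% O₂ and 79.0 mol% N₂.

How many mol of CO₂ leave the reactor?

Stoichiometric O₂ = 0.5 × 166 = 83 mol; O₂ fed = 83 × 1.827 = 151.6 mol.
N₂ fed = 151.6 × 79/21 = 570.5 mol.
Fuel reacted = 0.842 × 166 → ξ = 139.8 mol.
Outlet (n = n₀ + ν ξ):
  CO: 166 − 1(139.8) = 26.23
  O₂: 151.6 − 0.5(139.8) = 81.75
  N₂: 570.5 (inert)
  CO₂: 0 + 1(139.8) = 139.8

140 mol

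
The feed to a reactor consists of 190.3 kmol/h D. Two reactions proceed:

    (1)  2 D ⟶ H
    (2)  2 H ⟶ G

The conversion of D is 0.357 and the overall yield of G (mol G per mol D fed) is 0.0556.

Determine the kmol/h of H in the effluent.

Conversion of D: D consumed = 2ξ₁ = 0.357 × 190.3 → ξ₁ = 33.97 kmol/h.
Yield of G: 1ξ₂ / 190.3 = 0.0556 → ξ₂ = 10.58 kmol/h.
Outlet amounts (n = n₀ + Σ ν·ξ):
  D: 190.3 − 2(33.97) = 122.4
  H: 0 + 1(33.97) − 2(10.58) = 12.81
  G: 0 + 1(10.58) = 10.58

12.8 kmol/h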